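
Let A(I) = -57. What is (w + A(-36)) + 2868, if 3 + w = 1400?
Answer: 4208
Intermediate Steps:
w = 1397 (w = -3 + 1400 = 1397)
(w + A(-36)) + 2868 = (1397 - 57) + 2868 = 1340 + 2868 = 4208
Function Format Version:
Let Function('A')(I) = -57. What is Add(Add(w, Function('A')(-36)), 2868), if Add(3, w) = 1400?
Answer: 4208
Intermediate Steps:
w = 1397 (w = Add(-3, 1400) = 1397)
Add(Add(w, Function('A')(-36)), 2868) = Add(Add(1397, -57), 2868) = Add(1340, 2868) = 4208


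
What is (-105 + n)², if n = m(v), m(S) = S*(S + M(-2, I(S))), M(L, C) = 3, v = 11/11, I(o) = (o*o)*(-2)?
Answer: 10201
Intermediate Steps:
I(o) = -2*o² (I(o) = o²*(-2) = -2*o²)
v = 1 (v = 11*(1/11) = 1)
m(S) = S*(3 + S) (m(S) = S*(S + 3) = S*(3 + S))
n = 4 (n = 1*(3 + 1) = 1*4 = 4)
(-105 + n)² = (-105 + 4)² = (-101)² = 10201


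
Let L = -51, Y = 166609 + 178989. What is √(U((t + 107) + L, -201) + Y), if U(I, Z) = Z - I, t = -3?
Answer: 16*√1349 ≈ 587.66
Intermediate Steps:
Y = 345598
√(U((t + 107) + L, -201) + Y) = √((-201 - ((-3 + 107) - 51)) + 345598) = √((-201 - (104 - 51)) + 345598) = √((-201 - 1*53) + 345598) = √((-201 - 53) + 345598) = √(-254 + 345598) = √345344 = 16*√1349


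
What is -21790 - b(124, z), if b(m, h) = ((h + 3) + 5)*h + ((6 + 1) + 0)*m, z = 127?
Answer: -39803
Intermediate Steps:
b(m, h) = 7*m + h*(8 + h) (b(m, h) = ((3 + h) + 5)*h + (7 + 0)*m = (8 + h)*h + 7*m = h*(8 + h) + 7*m = 7*m + h*(8 + h))
-21790 - b(124, z) = -21790 - (127² + 7*124 + 8*127) = -21790 - (16129 + 868 + 1016) = -21790 - 1*18013 = -21790 - 18013 = -39803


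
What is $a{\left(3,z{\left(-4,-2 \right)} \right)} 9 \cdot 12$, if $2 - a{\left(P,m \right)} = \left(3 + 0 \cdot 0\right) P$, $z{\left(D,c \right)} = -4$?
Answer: $-756$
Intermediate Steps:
$a{\left(P,m \right)} = 2 - 3 P$ ($a{\left(P,m \right)} = 2 - \left(3 + 0 \cdot 0\right) P = 2 - \left(3 + 0\right) P = 2 - 3 P$)
$a{\left(3,z{\left(-4,-2 \right)} \right)} 9 \cdot 12 = \left(2 - 9\right) 9 \cdot 12 = \left(-7\right) 9 \cdot 12 = \left(-63\right) 12 = -756$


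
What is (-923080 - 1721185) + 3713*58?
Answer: -2428911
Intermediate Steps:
(-923080 - 1721185) + 3713*58 = -2644265 + 215354 = -2428911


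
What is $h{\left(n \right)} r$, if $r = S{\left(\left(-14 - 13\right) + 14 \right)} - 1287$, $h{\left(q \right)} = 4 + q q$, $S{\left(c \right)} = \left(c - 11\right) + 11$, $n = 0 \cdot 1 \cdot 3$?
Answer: $-5200$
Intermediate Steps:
$n = 0$ ($n = 0 \cdot 3 = 0$)
$S{\left(c \right)} = c$ ($S{\left(c \right)} = \left(-11 + c\right) + 11 = c$)
$h{\left(q \right)} = 4 + q^{2}$
$r = -1300$ ($r = \left(\left(-14 - 13\right) + 14\right) - 1287 = \left(-27 + 14\right) - 1287 = -13 - 1287 = -1300$)
$h{\left(n \right)} r = \left(4 + 0^{2}\right) \left(-1300\right) = \left(4 + 0\right) \left(-1300\right) = 4 \left(-1300\right) = -5200$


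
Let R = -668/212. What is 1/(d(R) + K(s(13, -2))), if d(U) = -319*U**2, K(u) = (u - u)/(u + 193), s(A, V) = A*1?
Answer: -2809/8896591 ≈ -0.00031574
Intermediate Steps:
s(A, V) = A
R = -167/53 (R = -668*1/212 = -167/53 ≈ -3.1509)
K(u) = 0 (K(u) = 0/(193 + u) = 0)
1/(d(R) + K(s(13, -2))) = 1/(-319*(-167/53)**2 + 0) = 1/(-319*27889/2809 + 0) = 1/(-8896591/2809 + 0) = 1/(-8896591/2809) = -2809/8896591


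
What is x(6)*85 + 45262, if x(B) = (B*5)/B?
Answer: 45687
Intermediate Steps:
x(B) = 5 (x(B) = (5*B)/B = 5)
x(6)*85 + 45262 = 5*85 + 45262 = 425 + 45262 = 45687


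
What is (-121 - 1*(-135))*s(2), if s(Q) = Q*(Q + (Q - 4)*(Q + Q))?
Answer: -168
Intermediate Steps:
s(Q) = Q*(Q + 2*Q*(-4 + Q)) (s(Q) = Q*(Q + (-4 + Q)*(2*Q)) = Q*(Q + 2*Q*(-4 + Q)))
(-121 - 1*(-135))*s(2) = (-121 - 1*(-135))*(2²*(-7 + 2*2)) = (-121 + 135)*(4*(-7 + 4)) = 14*(4*(-3)) = 14*(-12) = -168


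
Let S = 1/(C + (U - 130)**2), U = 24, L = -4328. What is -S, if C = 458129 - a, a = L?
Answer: -1/473693 ≈ -2.1111e-6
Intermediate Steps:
a = -4328
C = 462457 (C = 458129 - 1*(-4328) = 458129 + 4328 = 462457)
S = 1/473693 (S = 1/(462457 + (24 - 130)**2) = 1/(462457 + (-106)**2) = 1/(462457 + 11236) = 1/473693 ≈ 2.1111e-6)
-S = -1*1/473693 = -1/473693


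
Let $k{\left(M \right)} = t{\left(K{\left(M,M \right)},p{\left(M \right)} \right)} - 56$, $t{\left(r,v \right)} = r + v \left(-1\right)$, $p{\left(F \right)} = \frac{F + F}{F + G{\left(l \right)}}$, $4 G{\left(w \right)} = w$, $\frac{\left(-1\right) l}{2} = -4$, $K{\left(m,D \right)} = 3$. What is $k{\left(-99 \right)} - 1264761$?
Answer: $- \frac{122687156}{97} \approx -1.2648 \cdot 10^{6}$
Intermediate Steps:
$l = 8$ ($l = \left(-2\right) \left(-4\right) = 8$)
$G{\left(w \right)} = \frac{w}{4}$
$p{\left(F \right)} = \frac{2 F}{2 + F}$ ($p{\left(F \right)} = \frac{F + F}{F + \frac{1}{4} \cdot 8} = \frac{2 F}{F + 2} = \frac{2 F}{2 + F}$)
$t{\left(r,v \right)} = r - v$
$k{\left(M \right)} = -53 - \frac{2 M}{2 + M}$ ($k{\left(M \right)} = \left(3 - \frac{2 M}{2 + M}\right) - 56 = -53 - \frac{2 M}{2 + M}$)
$k{\left(-99 \right)} - 1264761 = \frac{-106 - -5445}{2 - 99} - 1264761 = \frac{-106 + 5445}{-97} - 1264761 = \left(- \frac{1}{97}\right) 5339 - 1264761 = - \frac{5339}{97} - 1264761 = - \frac{122687156}{97}$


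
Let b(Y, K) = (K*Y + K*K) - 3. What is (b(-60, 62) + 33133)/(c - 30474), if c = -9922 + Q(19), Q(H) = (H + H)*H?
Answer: -16627/19837 ≈ -0.83818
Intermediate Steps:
Q(H) = 2*H**2 (Q(H) = (2*H)*H = 2*H**2)
b(Y, K) = -3 + K**2 + K*Y (b(Y, K) = (K*Y + K**2) - 3 = (K**2 + K*Y) - 3 = -3 + K**2 + K*Y)
c = -9200 (c = -9922 + 2*19**2 = -9922 + 2*361 = -9922 + 722 = -9200)
(b(-60, 62) + 33133)/(c - 30474) = ((-3 + 62**2 + 62*(-60)) + 33133)/(-9200 - 30474) = ((-3 + 3844 - 3720) + 33133)/(-39674) = (121 + 33133)*(-1/39674) = 33254*(-1/39674) = -16627/19837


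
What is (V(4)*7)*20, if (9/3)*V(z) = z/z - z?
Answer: -140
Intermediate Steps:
V(z) = ⅓ - z/3 (V(z) = (z/z - z)/3 = (1 - z)/3 = ⅓ - z/3)
(V(4)*7)*20 = ((⅓ - ⅓*4)*7)*20 = ((⅓ - 4/3)*7)*20 = -1*7*20 = -7*20 = -140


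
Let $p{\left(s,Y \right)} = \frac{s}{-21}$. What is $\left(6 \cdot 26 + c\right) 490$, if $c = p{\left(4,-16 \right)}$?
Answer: $\frac{229040}{3} \approx 76347.0$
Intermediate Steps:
$p{\left(s,Y \right)} = - \frac{s}{21}$ ($p{\left(s,Y \right)} = s \left(- \frac{1}{21}\right) = - \frac{s}{21}$)
$c = - \frac{4}{21}$ ($c = \left(- \frac{1}{21}\right) 4 = - \frac{4}{21} \approx -0.19048$)
$\left(6 \cdot 26 + c\right) 490 = \left(6 \cdot 26 - \frac{4}{21}\right) 490 = \left(156 - \frac{4}{21}\right) 490 = \frac{3272}{21} \cdot 490 = \frac{229040}{3}$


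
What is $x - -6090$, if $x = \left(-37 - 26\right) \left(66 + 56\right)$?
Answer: $-1596$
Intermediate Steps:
$x = -7686$ ($x = \left(-63\right) 122 = -7686$)
$x - -6090 = -7686 - -6090 = -7686 + 6090 = -1596$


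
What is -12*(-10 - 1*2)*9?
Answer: 1296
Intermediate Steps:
-12*(-10 - 1*2)*9 = -12*(-10 - 2)*9 = -12*(-12)*9 = 144*9 = 1296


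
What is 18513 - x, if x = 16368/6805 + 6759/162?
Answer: 2262252191/122490 ≈ 18469.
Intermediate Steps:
x = 5405179/122490 (x = 16368*(1/6805) + 6759*(1/162) = 16368/6805 + 751/18 = 5405179/122490 ≈ 44.128)
18513 - x = 18513 - 1*5405179/122490 = 18513 - 5405179/122490 = 2262252191/122490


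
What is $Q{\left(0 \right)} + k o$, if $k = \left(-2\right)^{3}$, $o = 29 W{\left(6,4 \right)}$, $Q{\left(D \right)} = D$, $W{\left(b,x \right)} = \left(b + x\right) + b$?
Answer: $-3712$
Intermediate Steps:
$W{\left(b,x \right)} = x + 2 b$
$o = 464$ ($o = 29 \left(4 + 2 \cdot 6\right) = 29 \left(4 + 12\right) = 29 \cdot 16 = 464$)
$k = -8$
$Q{\left(0 \right)} + k o = 0 - 3712 = -3712$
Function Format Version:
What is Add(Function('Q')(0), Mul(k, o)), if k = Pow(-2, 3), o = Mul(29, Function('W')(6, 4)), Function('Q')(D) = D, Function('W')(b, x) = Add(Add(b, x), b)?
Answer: -3712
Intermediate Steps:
Function('W')(b, x) = Add(x, Mul(2, b))
o = 464 (o = Mul(29, Add(4, Mul(2, 6))) = Mul(29, Add(4, 12)) = Mul(29, 16) = 464)
k = -8
Add(Function('Q')(0), Mul(k, o)) = Add(0, Mul(-8, 464)) = Add(0, -3712) = -3712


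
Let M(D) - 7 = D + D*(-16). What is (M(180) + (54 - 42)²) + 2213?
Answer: -336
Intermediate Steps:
M(D) = 7 - 15*D (M(D) = 7 + (D + D*(-16)) = 7 + (D - 16*D) = 7 - 15*D)
(M(180) + (54 - 42)²) + 2213 = ((7 - 15*180) + (54 - 42)²) + 2213 = ((7 - 2700) + 12²) + 2213 = (-2693 + 144) + 2213 = -2549 + 2213 = -336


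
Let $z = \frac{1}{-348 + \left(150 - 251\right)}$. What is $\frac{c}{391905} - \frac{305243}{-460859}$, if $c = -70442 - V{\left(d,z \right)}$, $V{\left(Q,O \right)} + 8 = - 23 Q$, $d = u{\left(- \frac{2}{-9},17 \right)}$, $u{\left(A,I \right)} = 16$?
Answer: $\frac{87335711221}{180612946395} \approx 0.48355$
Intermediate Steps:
$z = - \frac{1}{449}$ ($z = \frac{1}{-348 + \left(150 - 251\right)} = \frac{1}{-348 - 101} = \frac{1}{-449} = - \frac{1}{449} \approx -0.0022272$)
$d = 16$
$V{\left(Q,O \right)} = -8 - 23 Q$
$c = -70066$ ($c = -70442 - \left(-8 - 368\right) = -70442 - -376 = -70442 + 376 = -70066$)
$\frac{c}{391905} - \frac{305243}{-460859} = - \frac{70066}{391905} - \frac{305243}{-460859} = \left(-70066\right) \frac{1}{391905} - - \frac{305243}{460859} = - \frac{70066}{391905} + \frac{305243}{460859} = \frac{87335711221}{180612946395}$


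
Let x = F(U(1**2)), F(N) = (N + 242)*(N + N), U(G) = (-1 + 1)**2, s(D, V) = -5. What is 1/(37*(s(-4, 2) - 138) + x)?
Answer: -1/5291 ≈ -0.00018900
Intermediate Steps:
U(G) = 0 (U(G) = 0**2 = 0)
F(N) = 2*N*(242 + N) (F(N) = (242 + N)*(2*N) = 2*N*(242 + N))
x = 0 (x = 2*0*(242 + 0) = 2*0*242 = 0)
1/(37*(s(-4, 2) - 138) + x) = 1/(37*(-5 - 138) + 0) = 1/(37*(-143) + 0) = 1/(-5291 + 0) = 1/(-5291) = -1/5291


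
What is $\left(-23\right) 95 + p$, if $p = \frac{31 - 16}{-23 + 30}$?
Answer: $- \frac{15280}{7} \approx -2182.9$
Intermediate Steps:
$p = \frac{15}{7} \approx 2.1429$
$\left(-23\right) 95 + p = \left(-23\right) 95 + \frac{15}{7} = -2185 + \frac{15}{7} = - \frac{15280}{7}$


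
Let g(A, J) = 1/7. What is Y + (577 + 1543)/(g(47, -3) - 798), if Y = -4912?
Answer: -5489672/1117 ≈ -4914.7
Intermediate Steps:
g(A, J) = 1/7
Y + (577 + 1543)/(g(47, -3) - 798) = -4912 + (577 + 1543)/(1/7 - 798) = -4912 + 2120/(-5585/7) = -4912 + 2120*(-7/5585) = -4912 - 2968/1117 = -5489672/1117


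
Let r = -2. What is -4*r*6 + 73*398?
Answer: 29102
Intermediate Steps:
-4*r*6 + 73*398 = -4*(-2)*6 + 73*398 = 8*6 + 29054 = 48 + 29054 = 29102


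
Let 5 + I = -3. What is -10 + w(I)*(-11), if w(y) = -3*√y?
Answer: -10 + 66*I*√2 ≈ -10.0 + 93.338*I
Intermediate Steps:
I = -8 (I = -5 - 3 = -8)
-10 + w(I)*(-11) = -10 - 6*I*√2*(-11) = -10 + 66*I*√2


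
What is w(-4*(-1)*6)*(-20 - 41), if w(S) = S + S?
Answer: -2928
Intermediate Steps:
w(S) = 2*S
w(-4*(-1)*6)*(-20 - 41) = (2*(-4*(-1)*6))*(-20 - 41) = (2*(4*6))*(-61) = (2*24)*(-61) = 48*(-61) = -2928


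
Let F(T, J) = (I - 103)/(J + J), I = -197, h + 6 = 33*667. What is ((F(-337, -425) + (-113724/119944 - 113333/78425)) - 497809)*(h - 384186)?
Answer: 248550233259877348719/1378554650 ≈ 1.8030e+11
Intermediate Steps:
h = 22005 (h = -6 + 33*667 = -6 + 22011 = 22005)
F(T, J) = -150/J (F(T, J) = (-197 - 103)/(J + J) = -300*1/(2*J) = -150/J)
((F(-337, -425) + (-113724/119944 - 113333/78425)) - 497809)*(h - 384186) = ((-150/(-425) + (-113724/119944 - 113333/78425)) - 497809)*(22005 - 384186) = ((-150*(-1/425) + (-113724*1/119944 - 113333*1/78425)) - 497809)*(-362181) = ((6/17 + (-28431/29986 - 113333/78425)) - 497809)*(-362181) = ((6/17 - 5628104513/2351652050) - 497809)*(-362181) = (-81567864421/39978084850 - 497809)*(-362181) = -19901532008958071/39978084850*(-362181) = 248550233259877348719/1378554650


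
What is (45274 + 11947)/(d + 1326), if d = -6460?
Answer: -57221/5134 ≈ -11.146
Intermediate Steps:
(45274 + 11947)/(d + 1326) = (45274 + 11947)/(-6460 + 1326) = 57221/(-5134) = 57221*(-1/5134) = -57221/5134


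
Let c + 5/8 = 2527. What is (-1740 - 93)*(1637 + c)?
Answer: -61051731/8 ≈ -7.6315e+6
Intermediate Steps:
c = 20211/8 (c = -5/8 + 2527 = 20211/8 ≈ 2526.4)
(-1740 - 93)*(1637 + c) = (-1740 - 93)*(1637 + 20211/8) = -1833*33307/8 = -61051731/8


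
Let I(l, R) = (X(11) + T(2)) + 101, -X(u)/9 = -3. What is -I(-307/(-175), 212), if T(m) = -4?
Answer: -124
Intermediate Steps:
X(u) = 27 (X(u) = -9*(-3) = 27)
I(l, R) = 124 (I(l, R) = (27 - 4) + 101 = 23 + 101 = 124)
-I(-307/(-175), 212) = -1*124 = -124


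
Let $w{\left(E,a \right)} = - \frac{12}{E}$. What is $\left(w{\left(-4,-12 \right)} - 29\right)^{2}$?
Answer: $676$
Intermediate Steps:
$\left(w{\left(-4,-12 \right)} - 29\right)^{2} = \left(- \frac{12}{-4} - 29\right)^{2} = \left(\left(-12\right) \left(- \frac{1}{4}\right) - 29\right)^{2} = \left(3 - 29\right)^{2} = \left(-26\right)^{2} = 676$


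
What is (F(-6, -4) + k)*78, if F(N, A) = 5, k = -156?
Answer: -11778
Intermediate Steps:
(F(-6, -4) + k)*78 = (5 - 156)*78 = -151*78 = -11778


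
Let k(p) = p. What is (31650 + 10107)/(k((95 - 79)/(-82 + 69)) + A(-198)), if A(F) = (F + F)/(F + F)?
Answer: -180947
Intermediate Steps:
A(F) = 1 (A(F) = (2*F)/((2*F)) = (2*F)*(1/(2*F)) = 1)
(31650 + 10107)/(k((95 - 79)/(-82 + 69)) + A(-198)) = (31650 + 10107)/((95 - 79)/(-82 + 69) + 1) = 41757/(16/(-13) + 1) = 41757/(16*(-1/13) + 1) = 41757/(-16/13 + 1) = 41757/(-3/13) = 41757*(-13/3) = -180947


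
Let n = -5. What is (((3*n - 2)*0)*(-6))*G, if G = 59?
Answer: 0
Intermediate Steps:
(((3*n - 2)*0)*(-6))*G = (((3*(-5) - 2)*0)*(-6))*59 = (((-15 - 2)*0)*(-6))*59 = (-17*0*(-6))*59 = (0*(-6))*59 = 0*59 = 0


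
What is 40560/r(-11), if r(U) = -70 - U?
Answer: -40560/59 ≈ -687.46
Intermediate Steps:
40560/r(-11) = 40560/(-70 - 1*(-11)) = 40560/(-70 + 11) = 40560/(-59) = 40560*(-1/59) = -40560/59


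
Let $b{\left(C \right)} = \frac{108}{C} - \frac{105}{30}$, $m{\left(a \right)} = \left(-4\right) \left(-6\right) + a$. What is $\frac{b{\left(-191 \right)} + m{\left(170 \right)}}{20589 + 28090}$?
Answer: $\frac{72555}{18595378} \approx 0.0039018$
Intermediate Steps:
$m{\left(a \right)} = 24 + a$
$b{\left(C \right)} = - \frac{7}{2} + \frac{108}{C}$ ($b{\left(C \right)} = \frac{108}{C} - \frac{7}{2} = - \frac{7}{2} + \frac{108}{C}$)
$\frac{b{\left(-191 \right)} + m{\left(170 \right)}}{20589 + 28090} = \frac{\left(- \frac{7}{2} + \frac{108}{-191}\right) + \left(24 + 170\right)}{20589 + 28090} = \frac{\left(- \frac{7}{2} + 108 \left(- \frac{1}{191}\right)\right) + 194}{48679} = \left(\left(- \frac{7}{2} - \frac{108}{191}\right) + 194\right) \frac{1}{48679} = \left(- \frac{1553}{382} + 194\right) \frac{1}{48679} = \frac{72555}{382} \cdot \frac{1}{48679} = \frac{72555}{18595378}$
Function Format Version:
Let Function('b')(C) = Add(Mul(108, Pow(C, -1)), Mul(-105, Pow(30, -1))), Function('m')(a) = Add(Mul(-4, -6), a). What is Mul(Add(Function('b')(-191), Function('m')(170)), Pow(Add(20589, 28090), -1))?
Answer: Rational(72555, 18595378) ≈ 0.0039018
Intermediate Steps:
Function('m')(a) = Add(24, a)
Function('b')(C) = Add(Rational(-7, 2), Mul(108, Pow(C, -1))) (Function('b')(C) = Add(Mul(108, Pow(C, -1)), Mul(-105, Rational(1, 30))) = Add(Mul(108, Pow(C, -1)), Rational(-7, 2)) = Add(Rational(-7, 2), Mul(108, Pow(C, -1))))
Mul(Add(Function('b')(-191), Function('m')(170)), Pow(Add(20589, 28090), -1)) = Mul(Add(Add(Rational(-7, 2), Mul(108, Pow(-191, -1))), Add(24, 170)), Pow(Add(20589, 28090), -1)) = Mul(Add(Add(Rational(-7, 2), Mul(108, Rational(-1, 191))), 194), Pow(48679, -1)) = Mul(Add(Add(Rational(-7, 2), Rational(-108, 191)), 194), Rational(1, 48679)) = Mul(Add(Rational(-1553, 382), 194), Rational(1, 48679)) = Mul(Rational(72555, 382), Rational(1, 48679)) = Rational(72555, 18595378)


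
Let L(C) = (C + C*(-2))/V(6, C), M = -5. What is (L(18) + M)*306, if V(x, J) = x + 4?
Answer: -10404/5 ≈ -2080.8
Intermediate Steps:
V(x, J) = 4 + x
L(C) = -C/10 (L(C) = (C + C*(-2))/(4 + 6) = (C - 2*C)/10 = -C*(⅒) = -C/10)
(L(18) + M)*306 = (-⅒*18 - 5)*306 = (-9/5 - 5)*306 = -34/5*306 = -10404/5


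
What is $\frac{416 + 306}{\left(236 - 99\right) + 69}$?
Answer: $\frac{361}{103} \approx 3.5049$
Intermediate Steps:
$\frac{416 + 306}{\left(236 - 99\right) + 69} = \frac{722}{137 + 69} = \frac{722}{206} = 722 \cdot \frac{1}{206} = \frac{361}{103}$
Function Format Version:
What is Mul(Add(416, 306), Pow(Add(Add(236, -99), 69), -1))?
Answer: Rational(361, 103) ≈ 3.5049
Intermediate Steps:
Mul(Add(416, 306), Pow(Add(Add(236, -99), 69), -1)) = Mul(722, Pow(Add(137, 69), -1)) = Mul(722, Pow(206, -1)) = Mul(722, Rational(1, 206)) = Rational(361, 103)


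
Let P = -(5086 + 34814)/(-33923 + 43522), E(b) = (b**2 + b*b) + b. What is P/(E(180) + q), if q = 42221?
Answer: -39900/1029022399 ≈ -3.8775e-5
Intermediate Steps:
E(b) = b + 2*b**2 (E(b) = (b**2 + b**2) + b = 2*b**2 + b = b + 2*b**2)
P = -39900/9599 ≈ -4.1567
P/(E(180) + q) = -39900/(9599*(180*(1 + 2*180) + 42221)) = -39900/(9599*(180*(1 + 360) + 42221)) = -39900/(9599*(180*361 + 42221)) = -39900/(9599*(64980 + 42221)) = -39900/9599/107201 = -39900/9599*1/107201 = -39900/1029022399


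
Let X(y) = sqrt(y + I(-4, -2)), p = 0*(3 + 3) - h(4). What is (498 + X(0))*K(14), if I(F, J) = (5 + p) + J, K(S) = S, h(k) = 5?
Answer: 6972 + 14*I*sqrt(2) ≈ 6972.0 + 19.799*I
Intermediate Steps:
p = -5 (p = 0*(3 + 3) - 1*5 = 0*6 - 5 = 0 - 5 = -5)
I(F, J) = J (I(F, J) = (5 - 5) + J = 0 + J = J)
X(y) = sqrt(-2 + y) (X(y) = sqrt(y - 2) = sqrt(-2 + y))
(498 + X(0))*K(14) = (498 + sqrt(-2 + 0))*14 = (498 + sqrt(-2))*14 = (498 + I*sqrt(2))*14 = 6972 + 14*I*sqrt(2)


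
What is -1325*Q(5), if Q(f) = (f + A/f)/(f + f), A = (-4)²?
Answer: -2173/2 ≈ -1086.5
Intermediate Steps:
A = 16
Q(f) = (f + 16/f)/(2*f) (Q(f) = (f + 16/f)/(f + f) = (f + 16/f)/((2*f)) = (f + 16/f)*(1/(2*f)) = (f + 16/f)/(2*f))
-1325*Q(5) = -1325*(½ + 8/5²) = -1325*(½ + 8*(1/25)) = -1325*(½ + 8/25) = -1325*41/50 = -1*2173/2 = -2173/2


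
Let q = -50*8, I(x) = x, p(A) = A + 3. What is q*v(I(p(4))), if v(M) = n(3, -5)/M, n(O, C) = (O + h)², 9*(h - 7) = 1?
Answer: -473200/81 ≈ -5842.0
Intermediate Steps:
h = 64/9 (h = 7 + (⅑)*1 = 7 + ⅑ = 64/9 ≈ 7.1111)
p(A) = 3 + A
q = -400
n(O, C) = (64/9 + O)² (n(O, C) = (O + 64/9)² = (64/9 + O)²)
v(M) = 8281/(81*M) (v(M) = ((64 + 9*3)²/81)/M = ((64 + 27)²/81)/M = ((1/81)*91²)/M = ((1/81)*8281)/M = 8281/(81*M))
q*v(I(p(4))) = -3312400/(81*(3 + 4)) = -3312400/(81*7) = -400*1183/81 = -473200/81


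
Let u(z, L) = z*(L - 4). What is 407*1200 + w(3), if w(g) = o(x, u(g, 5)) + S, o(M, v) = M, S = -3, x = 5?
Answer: 488402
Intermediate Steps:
u(z, L) = z*(-4 + L)
w(g) = 2 (w(g) = 5 - 3 = 2)
407*1200 + w(3) = 407*1200 + 2 = 488400 + 2 = 488402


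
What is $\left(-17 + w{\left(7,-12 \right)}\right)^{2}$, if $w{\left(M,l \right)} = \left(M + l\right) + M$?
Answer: $225$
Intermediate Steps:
$w{\left(M,l \right)} = l + 2 M$
$\left(-17 + w{\left(7,-12 \right)}\right)^{2} = \left(-17 + \left(-12 + 2 \cdot 7\right)\right)^{2} = \left(-17 + \left(-12 + 14\right)\right)^{2} = \left(-17 + 2\right)^{2} = \left(-15\right)^{2} = 225$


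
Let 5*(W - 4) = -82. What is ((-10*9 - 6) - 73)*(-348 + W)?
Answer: 304538/5 ≈ 60908.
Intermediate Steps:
W = -62/5 (W = 4 + (1/5)*(-82) = 4 - 82/5 = -62/5 ≈ -12.400)
((-10*9 - 6) - 73)*(-348 + W) = ((-10*9 - 6) - 73)*(-348 - 62/5) = ((-90 - 6) - 73)*(-1802/5) = (-96 - 73)*(-1802/5) = -169*(-1802/5) = 304538/5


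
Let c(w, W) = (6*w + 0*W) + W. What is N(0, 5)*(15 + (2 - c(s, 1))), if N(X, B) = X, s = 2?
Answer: 0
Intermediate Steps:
c(w, W) = W + 6*w (c(w, W) = (6*w + 0) + W = 6*w + W = W + 6*w)
N(0, 5)*(15 + (2 - c(s, 1))) = 0*(15 + (2 - (1 + 6*2))) = 0*(15 + (2 - (1 + 12))) = 0*(15 + (2 - 1*13)) = 0*(15 + (2 - 13)) = 0*(15 - 11) = 0*4 = 0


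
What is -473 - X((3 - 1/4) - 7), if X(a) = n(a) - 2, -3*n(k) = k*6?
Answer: -959/2 ≈ -479.50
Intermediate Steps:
n(k) = -2*k (n(k) = -k*6/3 = -2*k)
X(a) = -2 - 2*a (X(a) = -2*a - 2 = -2 - 2*a)
-473 - X((3 - 1/4) - 7) = -473 - (-2 - 2*((3 - 1/4) - 7)) = -473 - (-2 - 2*(11/4 - 7)) = -473 - (-2 - 2*(-17/4)) = -473 - (-2 + 17/2) = -473 - 1*13/2 = -473 - 13/2 = -959/2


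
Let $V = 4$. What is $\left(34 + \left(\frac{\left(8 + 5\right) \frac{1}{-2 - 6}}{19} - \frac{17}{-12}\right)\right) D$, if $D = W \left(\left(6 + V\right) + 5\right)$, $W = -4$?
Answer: $- \frac{80555}{38} \approx -2119.9$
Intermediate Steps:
$D = -60$ ($D = - 4 \left(\left(6 + 4\right) + 5\right) = - 4 \left(10 + 5\right) = \left(-4\right) 15 = -60$)
$\left(34 + \left(\frac{\left(8 + 5\right) \frac{1}{-2 - 6}}{19} - \frac{17}{-12}\right)\right) D = \left(34 + \left(\frac{\left(8 + 5\right) \frac{1}{-2 - 6}}{19} - \frac{17}{-12}\right)\right) \left(-60\right) = \left(34 + \left(\frac{13}{-8} \cdot \frac{1}{19} - - \frac{17}{12}\right)\right) \left(-60\right) = \left(34 + \left(13 \left(- \frac{1}{8}\right) \frac{1}{19} + \frac{17}{12}\right)\right) \left(-60\right) = \left(34 + \left(\left(- \frac{13}{8}\right) \frac{1}{19} + \frac{17}{12}\right)\right) \left(-60\right) = \left(34 + \left(- \frac{13}{152} + \frac{17}{12}\right)\right) \left(-60\right) = \left(34 + \frac{607}{456}\right) \left(-60\right) = \frac{16111}{456} \left(-60\right) = - \frac{80555}{38}$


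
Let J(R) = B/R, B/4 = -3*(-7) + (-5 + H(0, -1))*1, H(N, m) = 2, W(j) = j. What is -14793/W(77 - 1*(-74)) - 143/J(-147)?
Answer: 703025/3624 ≈ 193.99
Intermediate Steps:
B = 72 (B = 4*(-3*(-7) + (-5 + 2)*1) = 4*(21 - 3*1) = 4*(21 - 3) = 4*18 = 72)
J(R) = 72/R
-14793/W(77 - 1*(-74)) - 143/J(-147) = -14793/(77 - 1*(-74)) - 143/(72/(-147)) = -14793/(77 + 74) - 143/(72*(-1/147)) = -14793/151 - 143/(-24/49) = -14793*1/151 - 143*(-49/24) = -14793/151 + 7007/24 = 703025/3624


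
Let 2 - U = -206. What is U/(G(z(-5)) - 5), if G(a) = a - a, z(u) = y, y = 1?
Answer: -208/5 ≈ -41.600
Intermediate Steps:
U = 208 (U = 2 - 1*(-206) = 2 + 206 = 208)
z(u) = 1
G(a) = 0
U/(G(z(-5)) - 5) = 208/(0 - 5) = 208/(-5) = 208*(-⅕) = -208/5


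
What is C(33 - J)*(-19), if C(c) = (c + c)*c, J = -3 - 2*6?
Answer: -87552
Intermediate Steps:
J = -15 (J = -3 - 12 = -15)
C(c) = 2*c² (C(c) = (2*c)*c = 2*c²)
C(33 - J)*(-19) = (2*(33 - 1*(-15))²)*(-19) = (2*(33 + 15)²)*(-19) = (2*48²)*(-19) = (2*2304)*(-19) = 4608*(-19) = -87552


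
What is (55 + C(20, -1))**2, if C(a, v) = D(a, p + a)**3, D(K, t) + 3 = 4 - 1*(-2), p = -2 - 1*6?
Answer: 6724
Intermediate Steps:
p = -8 (p = -2 - 6 = -8)
D(K, t) = 3 (D(K, t) = -3 + (4 - 1*(-2)) = -3 + (4 + 2) = -3 + 6 = 3)
C(a, v) = 27 (C(a, v) = 3**3 = 27)
(55 + C(20, -1))**2 = (55 + 27)**2 = 82**2 = 6724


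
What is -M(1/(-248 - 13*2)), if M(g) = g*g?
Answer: -1/75076 ≈ -1.3320e-5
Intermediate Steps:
M(g) = g²
-M(1/(-248 - 13*2)) = -(1/(-248 - 13*2))² = -(1/(-248 - 26))² = -(1/(-274))² = -(-1/274)² = -1*1/75076 = -1/75076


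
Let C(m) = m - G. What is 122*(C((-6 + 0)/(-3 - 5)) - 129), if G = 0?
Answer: -31293/2 ≈ -15647.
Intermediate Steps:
C(m) = m (C(m) = m - 1*0 = m + 0 = m)
122*(C((-6 + 0)/(-3 - 5)) - 129) = 122*((-6 + 0)/(-3 - 5) - 129) = 122*(-6/(-8) - 129) = 122*(-6*(-1/8) - 129) = 122*(3/4 - 129) = 122*(-513/4) = -31293/2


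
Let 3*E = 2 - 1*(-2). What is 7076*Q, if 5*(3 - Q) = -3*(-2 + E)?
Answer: 91988/5 ≈ 18398.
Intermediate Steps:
E = 4/3 (E = (2 - 1*(-2))/3 = (2 + 2)/3 = (⅓)*4 = 4/3 ≈ 1.3333)
Q = 13/5 (Q = 3 - (-3)*(-2 + 4/3)/5 = 3 - (-3)*(-2)/(5*3) = 3 - ⅕*2 = 3 - ⅖ = 13/5 ≈ 2.6000)
7076*Q = 7076*(13/5) = 91988/5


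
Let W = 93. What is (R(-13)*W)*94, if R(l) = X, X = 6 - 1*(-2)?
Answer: 69936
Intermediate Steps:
X = 8 (X = 6 + 2 = 8)
R(l) = 8
(R(-13)*W)*94 = (8*93)*94 = 744*94 = 69936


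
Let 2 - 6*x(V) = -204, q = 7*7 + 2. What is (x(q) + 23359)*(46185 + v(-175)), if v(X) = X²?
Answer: 5390525800/3 ≈ 1.7968e+9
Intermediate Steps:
q = 51 (q = 49 + 2 = 51)
x(V) = 103/3 (x(V) = ⅓ - ⅙*(-204) = ⅓ + 34 = 103/3)
(x(q) + 23359)*(46185 + v(-175)) = (103/3 + 23359)*(46185 + (-175)²) = 70180*(46185 + 30625)/3 = (70180/3)*76810 = 5390525800/3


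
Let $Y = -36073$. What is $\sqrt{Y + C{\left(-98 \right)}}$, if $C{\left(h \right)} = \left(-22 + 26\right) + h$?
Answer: $i \sqrt{36167} \approx 190.18 i$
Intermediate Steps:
$C{\left(h \right)} = 4 + h$
$\sqrt{Y + C{\left(-98 \right)}} = \sqrt{-36073 + \left(4 - 98\right)} = \sqrt{-36073 - 94} = \sqrt{-36167} = i \sqrt{36167}$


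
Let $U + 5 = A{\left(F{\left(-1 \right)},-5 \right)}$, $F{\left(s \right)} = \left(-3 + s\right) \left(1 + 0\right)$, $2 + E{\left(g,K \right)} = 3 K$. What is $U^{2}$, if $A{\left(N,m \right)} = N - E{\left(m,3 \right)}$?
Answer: $256$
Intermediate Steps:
$E{\left(g,K \right)} = -2 + 3 K$
$F{\left(s \right)} = -3 + s$ ($F{\left(s \right)} = \left(-3 + s\right) 1 = -3 + s$)
$A{\left(N,m \right)} = -7 + N$ ($A{\left(N,m \right)} = N - \left(-2 + 3 \cdot 3\right) = N - \left(-2 + 9\right) = N - 7 = -7 + N$)
$U = -16$ ($U = -5 - 11 = -16$)
$U^{2} = \left(-16\right)^{2} = 256$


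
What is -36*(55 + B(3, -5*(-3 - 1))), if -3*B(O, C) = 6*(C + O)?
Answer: -324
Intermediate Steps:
B(O, C) = -2*C - 2*O (B(O, C) = -2*(C + O) = -(6*C + 6*O)/3 = -2*C - 2*O)
-36*(55 + B(3, -5*(-3 - 1))) = -36*(55 + (-(-10)*(-3 - 1) - 2*3)) = -36*(55 + (-(-10)*(-4) - 6)) = -36*(55 + (-2*20 - 6)) = -36*(55 + (-40 - 6)) = -36*(55 - 46) = -36*9 = -324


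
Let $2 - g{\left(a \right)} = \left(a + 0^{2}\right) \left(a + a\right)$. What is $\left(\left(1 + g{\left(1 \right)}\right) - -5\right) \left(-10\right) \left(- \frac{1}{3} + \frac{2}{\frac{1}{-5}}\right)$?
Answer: $620$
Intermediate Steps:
$g{\left(a \right)} = 2 - 2 a^{2}$ ($g{\left(a \right)} = 2 - \left(a + 0^{2}\right) \left(a + a\right) = 2 - \left(a + 0\right) 2 a = 2 - a 2 a = 2 - 2 a^{2}$)
$\left(\left(1 + g{\left(1 \right)}\right) - -5\right) \left(-10\right) \left(- \frac{1}{3} + \frac{2}{\frac{1}{-5}}\right) = \left(\left(1 + \left(2 - 2 \cdot 1^{2}\right)\right) - -5\right) \left(-10\right) \left(- \frac{1}{3} + \frac{2}{\frac{1}{-5}}\right) = \left(\left(1 + \left(2 - 2\right)\right) + 5\right) \left(-10\right) \left(\left(-1\right) \frac{1}{3} + \frac{2}{- \frac{1}{5}}\right) = \left(\left(1 + \left(2 - 2\right)\right) + 5\right) \left(-10\right) \left(- \frac{1}{3} + 2 \left(-5\right)\right) = \left(\left(1 + 0\right) + 5\right) \left(-10\right) \left(- \frac{1}{3} - 10\right) = \left(1 + 5\right) \left(-10\right) \left(- \frac{31}{3}\right) = 6 \left(-10\right) \left(- \frac{31}{3}\right) = \left(-60\right) \left(- \frac{31}{3}\right) = 620$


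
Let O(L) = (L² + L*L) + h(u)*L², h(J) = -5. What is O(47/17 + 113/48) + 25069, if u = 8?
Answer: 5546667359/221952 ≈ 24990.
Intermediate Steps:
O(L) = -3*L² (O(L) = (L² + L*L) - 5*L² = (L² + L²) - 5*L² = 2*L² - 5*L² = -3*L²)
O(47/17 + 113/48) + 25069 = -3*(47/17 + 113/48)² + 25069 = -3*(4177/816)² + 25069 = -3*17447329/665856 + 25069 = -17447329/221952 + 25069 = 5546667359/221952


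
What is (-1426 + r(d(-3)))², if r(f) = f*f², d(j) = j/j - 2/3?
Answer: 1482327001/729 ≈ 2.0334e+6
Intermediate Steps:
d(j) = ⅓ (d(j) = 1 - 2*⅓ = 1 - ⅔ = ⅓)
r(f) = f³
(-1426 + r(d(-3)))² = (-1426 + (⅓)³)² = (-1426 + 1/27)² = (-38501/27)² = 1482327001/729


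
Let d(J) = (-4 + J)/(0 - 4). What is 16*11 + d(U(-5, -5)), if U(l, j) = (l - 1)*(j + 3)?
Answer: 174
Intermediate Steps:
U(l, j) = (-1 + l)*(3 + j)
d(J) = 1 - J/4 (d(J) = (-4 + J)/(-4) = (-4 + J)*(-¼) = 1 - J/4)
16*11 + d(U(-5, -5)) = 16*11 + (1 - (-3 - 1*(-5) + 3*(-5) - 5*(-5))/4) = 176 + (1 - (-3 + 5 - 15 + 25)/4) = 176 + (1 - ¼*12) = 176 + (1 - 3) = 176 - 2 = 174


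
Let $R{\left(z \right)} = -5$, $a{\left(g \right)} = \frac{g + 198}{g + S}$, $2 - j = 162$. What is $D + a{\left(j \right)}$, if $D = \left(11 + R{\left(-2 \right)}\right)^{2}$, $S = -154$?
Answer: $\frac{5633}{157} \approx 35.879$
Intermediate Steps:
$j = -160$ ($j = 2 - 162 = -160$)
$a{\left(g \right)} = \frac{198 + g}{-154 + g}$ ($a{\left(g \right)} = \frac{g + 198}{g - 154} = \frac{198 + g}{-154 + g}$)
$D = 36$ ($D = \left(11 - 5\right)^{2} = 6^{2} = 36$)
$D + a{\left(j \right)} = 36 + \frac{198 - 160}{-154 - 160} = 36 + \frac{1}{-314} \cdot 38 = 36 - \frac{19}{157} = \frac{5633}{157}$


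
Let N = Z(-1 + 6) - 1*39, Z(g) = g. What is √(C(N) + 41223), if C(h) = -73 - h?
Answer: 12*√286 ≈ 202.94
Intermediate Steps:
N = -34 (N = (-1 + 6) - 1*39 = 5 - 39 = -34)
√(C(N) + 41223) = √((-73 - 1*(-34)) + 41223) = √((-73 + 34) + 41223) = √(-39 + 41223) = √41184 = 12*√286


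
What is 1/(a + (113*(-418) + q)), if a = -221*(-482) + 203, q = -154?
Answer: 1/59337 ≈ 1.6853e-5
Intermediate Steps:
a = 106725 (a = 106522 + 203 = 106725)
1/(a + (113*(-418) + q)) = 1/(106725 + (113*(-418) - 154)) = 1/(106725 + (-47234 - 154)) = 1/(106725 - 47388) = 1/59337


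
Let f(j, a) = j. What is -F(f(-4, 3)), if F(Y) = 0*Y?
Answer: 0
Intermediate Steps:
F(Y) = 0
-F(f(-4, 3)) = -1*0 = 0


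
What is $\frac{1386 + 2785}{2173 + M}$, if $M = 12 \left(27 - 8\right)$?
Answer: $\frac{4171}{2401} \approx 1.7372$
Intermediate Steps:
$M = 228$ ($M = 12 \cdot 19 = 228$)
$\frac{1386 + 2785}{2173 + M} = \frac{1386 + 2785}{2173 + 228} = \frac{4171}{2401}$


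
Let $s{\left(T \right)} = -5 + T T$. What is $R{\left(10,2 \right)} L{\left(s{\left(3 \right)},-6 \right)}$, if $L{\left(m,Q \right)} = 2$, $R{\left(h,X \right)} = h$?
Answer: $20$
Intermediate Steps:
$s{\left(T \right)} = -5 + T^{2}$
$R{\left(10,2 \right)} L{\left(s{\left(3 \right)},-6 \right)} = 10 \cdot 2 = 20$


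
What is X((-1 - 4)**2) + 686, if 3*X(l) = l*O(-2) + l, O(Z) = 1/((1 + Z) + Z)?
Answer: 6224/9 ≈ 691.56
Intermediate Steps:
O(Z) = 1/(1 + 2*Z)
X(l) = 2*l/9 (X(l) = (l/(1 + 2*(-2)) + l)/3 = (l/(1 - 4) + l)/3 = (l/(-3) + l)/3 = (l*(-1/3) + l)/3 = (-l/3 + l)/3 = (2*l/3)/3 = 2*l/9)
X((-1 - 4)**2) + 686 = 2*(-1 - 4)**2/9 + 686 = (2/9)*(-5)**2 + 686 = (2/9)*25 + 686 = 50/9 + 686 = 6224/9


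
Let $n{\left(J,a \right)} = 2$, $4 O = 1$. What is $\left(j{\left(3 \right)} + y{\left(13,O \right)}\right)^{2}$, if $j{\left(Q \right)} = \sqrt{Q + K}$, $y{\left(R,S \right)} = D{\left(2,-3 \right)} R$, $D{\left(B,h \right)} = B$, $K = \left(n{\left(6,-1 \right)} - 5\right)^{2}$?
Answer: $688 + 104 \sqrt{3} \approx 868.13$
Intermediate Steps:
$O = \frac{1}{4}$ ($O = \frac{1}{4} \cdot 1 = \frac{1}{4} \approx 0.25$)
$K = 9$ ($K = \left(2 - 5\right)^{2} = \left(-3\right)^{2} = 9$)
$y{\left(R,S \right)} = 2 R$
$j{\left(Q \right)} = \sqrt{9 + Q}$ ($j{\left(Q \right)} = \sqrt{Q + 9} = \sqrt{9 + Q}$)
$\left(j{\left(3 \right)} + y{\left(13,O \right)}\right)^{2} = \left(\sqrt{9 + 3} + 2 \cdot 13\right)^{2} = \left(\sqrt{12} + 26\right)^{2} = \left(2 \sqrt{3} + 26\right)^{2} = \left(26 + 2 \sqrt{3}\right)^{2}$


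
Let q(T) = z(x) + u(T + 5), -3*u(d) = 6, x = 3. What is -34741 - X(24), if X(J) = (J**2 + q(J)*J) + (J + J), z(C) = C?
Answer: -35389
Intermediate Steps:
u(d) = -2 (u(d) = -1/3*6 = -2)
q(T) = 1 (q(T) = 3 - 2 = 1)
X(J) = J**2 + 3*J (X(J) = (J**2 + 1*J) + (J + J) = (J**2 + J) + 2*J = (J + J**2) + 2*J = J**2 + 3*J)
-34741 - X(24) = -34741 - 24*(3 + 24) = -34741 - 24*27 = -34741 - 1*648 = -34741 - 648 = -35389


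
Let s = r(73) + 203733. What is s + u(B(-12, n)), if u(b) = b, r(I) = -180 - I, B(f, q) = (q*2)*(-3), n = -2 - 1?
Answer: 203498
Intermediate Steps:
n = -3
B(f, q) = -6*q (B(f, q) = (2*q)*(-3) = -6*q)
s = 203480 (s = (-180 - 1*73) + 203733 = (-180 - 73) + 203733 = -253 + 203733 = 203480)
s + u(B(-12, n)) = 203480 - 6*(-3) = 203480 + 18 = 203498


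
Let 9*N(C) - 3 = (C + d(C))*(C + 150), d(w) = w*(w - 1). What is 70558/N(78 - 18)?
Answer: 211674/252001 ≈ 0.83997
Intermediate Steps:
d(w) = w*(-1 + w)
N(C) = ⅓ + (150 + C)*(C + C*(-1 + C))/9 (N(C) = ⅓ + ((C + C*(-1 + C))*(C + 150))/9 = ⅓ + ((C + C*(-1 + C))*(150 + C))/9 = ⅓ + ((150 + C)*(C + C*(-1 + C)))/9 = ⅓ + (150 + C)*(C + C*(-1 + C))/9)
70558/N(78 - 18) = 70558/(⅓ + (78 - 18)³/9 + 50*(78 - 18)²/3) = 70558/(⅓ + (⅑)*60³ + (50/3)*60²) = 70558/(⅓ + (⅑)*216000 + (50/3)*3600) = 70558/(⅓ + 24000 + 60000) = 70558/(252001/3) = 70558*(3/252001) = 211674/252001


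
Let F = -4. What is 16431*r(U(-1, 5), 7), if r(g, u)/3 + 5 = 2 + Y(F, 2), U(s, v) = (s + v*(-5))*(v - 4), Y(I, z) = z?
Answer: -49293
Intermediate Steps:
U(s, v) = (-4 + v)*(s - 5*v) (U(s, v) = (s - 5*v)*(-4 + v) = (-4 + v)*(s - 5*v))
r(g, u) = -3 (r(g, u) = -15 + 3*(2 + 2) = -15 + 3*4 = -15 + 12 = -3)
16431*r(U(-1, 5), 7) = 16431*(-3) = -49293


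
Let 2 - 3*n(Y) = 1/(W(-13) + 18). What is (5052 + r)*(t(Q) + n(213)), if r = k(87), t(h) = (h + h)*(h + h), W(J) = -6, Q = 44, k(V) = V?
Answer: 159198797/4 ≈ 3.9800e+7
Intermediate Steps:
t(h) = 4*h² (t(h) = (2*h)*(2*h) = 4*h²)
r = 87
n(Y) = 23/36 (n(Y) = ⅔ - 1/(3*(-6 + 18)) = ⅔ - ⅓/12 = ⅔ - ⅓*1/12 = ⅔ - 1/36 = 23/36)
(5052 + r)*(t(Q) + n(213)) = (5052 + 87)*(4*44² + 23/36) = 5139*(4*1936 + 23/36) = 5139*(7744 + 23/36) = 5139*(278807/36) = 159198797/4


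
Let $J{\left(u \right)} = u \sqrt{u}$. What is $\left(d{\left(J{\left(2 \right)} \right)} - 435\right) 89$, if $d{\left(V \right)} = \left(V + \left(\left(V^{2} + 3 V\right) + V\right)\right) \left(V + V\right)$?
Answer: $-31595 + 2848 \sqrt{2} \approx -27567.0$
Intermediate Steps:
$J{\left(u \right)} = u^{\frac{3}{2}}$
$d{\left(V \right)} = 2 V \left(V^{2} + 5 V\right)$ ($d{\left(V \right)} = \left(V + \left(V^{2} + 4 V\right)\right) 2 V = \left(V^{2} + 5 V\right) 2 V = 2 V \left(V^{2} + 5 V\right)$)
$\left(d{\left(J{\left(2 \right)} \right)} - 435\right) 89 = \left(2 \left(2^{\frac{3}{2}}\right)^{2} \left(5 + 2^{\frac{3}{2}}\right) - 435\right) 89 = \left(2 \left(2 \sqrt{2}\right)^{2} \left(5 + 2 \sqrt{2}\right) - 435\right) 89 = \left(2 \cdot 8 \left(5 + 2 \sqrt{2}\right) - 435\right) 89 = \left(\left(80 + 32 \sqrt{2}\right) - 435\right) 89 = \left(-355 + 32 \sqrt{2}\right) 89 = -31595 + 2848 \sqrt{2}$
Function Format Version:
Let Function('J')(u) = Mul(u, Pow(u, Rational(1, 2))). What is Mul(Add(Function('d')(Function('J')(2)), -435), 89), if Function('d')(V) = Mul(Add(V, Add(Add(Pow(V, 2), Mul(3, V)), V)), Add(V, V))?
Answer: Add(-31595, Mul(2848, Pow(2, Rational(1, 2)))) ≈ -27567.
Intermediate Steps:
Function('J')(u) = Pow(u, Rational(3, 2))
Function('d')(V) = Mul(2, V, Add(Pow(V, 2), Mul(5, V))) (Function('d')(V) = Mul(Add(V, Add(Pow(V, 2), Mul(4, V))), Mul(2, V)) = Mul(Add(Pow(V, 2), Mul(5, V)), Mul(2, V)) = Mul(2, V, Add(Pow(V, 2), Mul(5, V))))
Mul(Add(Function('d')(Function('J')(2)), -435), 89) = Mul(Add(Mul(2, Pow(Pow(2, Rational(3, 2)), 2), Add(5, Pow(2, Rational(3, 2)))), -435), 89) = Mul(Add(Mul(2, Pow(Mul(2, Pow(2, Rational(1, 2))), 2), Add(5, Mul(2, Pow(2, Rational(1, 2))))), -435), 89) = Mul(Add(Mul(2, 8, Add(5, Mul(2, Pow(2, Rational(1, 2))))), -435), 89) = Mul(Add(Add(80, Mul(32, Pow(2, Rational(1, 2)))), -435), 89) = Mul(Add(-355, Mul(32, Pow(2, Rational(1, 2)))), 89) = Add(-31595, Mul(2848, Pow(2, Rational(1, 2))))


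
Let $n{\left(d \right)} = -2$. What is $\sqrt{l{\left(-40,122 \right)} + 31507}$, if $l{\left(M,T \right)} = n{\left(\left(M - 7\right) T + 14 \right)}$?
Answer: $\sqrt{31505} \approx 177.5$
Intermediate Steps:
$l{\left(M,T \right)} = -2$
$\sqrt{l{\left(-40,122 \right)} + 31507} = \sqrt{-2 + 31507} = \sqrt{31505}$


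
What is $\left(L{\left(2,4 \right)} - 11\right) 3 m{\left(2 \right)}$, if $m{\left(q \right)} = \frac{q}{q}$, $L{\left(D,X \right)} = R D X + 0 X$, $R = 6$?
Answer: $111$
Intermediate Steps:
$L{\left(D,X \right)} = 6 D X$ ($L{\left(D,X \right)} = 6 D X + 0 X = 6 D X + 0 = 6 D X$)
$m{\left(q \right)} = 1$
$\left(L{\left(2,4 \right)} - 11\right) 3 m{\left(2 \right)} = \left(6 \cdot 2 \cdot 4 - 11\right) 3 \cdot 1 = \left(48 - 11\right) 3 \cdot 1 = 37 \cdot 3 \cdot 1 = 111 \cdot 1 = 111$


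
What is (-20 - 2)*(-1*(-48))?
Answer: -1056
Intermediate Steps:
(-20 - 2)*(-1*(-48)) = -22*48 = -1056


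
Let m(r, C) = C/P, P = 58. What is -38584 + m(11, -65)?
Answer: -2237937/58 ≈ -38585.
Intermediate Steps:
m(r, C) = C/58
-38584 + m(11, -65) = -38584 + (1/58)*(-65) = -38584 - 65/58 = -2237937/58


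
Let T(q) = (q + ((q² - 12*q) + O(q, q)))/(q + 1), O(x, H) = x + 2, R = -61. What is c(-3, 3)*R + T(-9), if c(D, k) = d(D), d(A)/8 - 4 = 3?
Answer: -27501/8 ≈ -3437.6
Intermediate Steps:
d(A) = 56 (d(A) = 32 + 8*3 = 32 + 24 = 56)
O(x, H) = 2 + x
c(D, k) = 56
T(q) = (2 + q² - 10*q)/(1 + q) (T(q) = (q + ((q² - 12*q) + (2 + q)))/(q + 1) = (q + (2 + q² - 11*q))/(1 + q) = (2 + q² - 10*q)/(1 + q))
c(-3, 3)*R + T(-9) = 56*(-61) + (2 + (-9)² - 10*(-9))/(1 - 9) = -3416 + (2 + 81 + 90)/(-8) = -3416 - ⅛*173 = -3416 - 173/8 = -27501/8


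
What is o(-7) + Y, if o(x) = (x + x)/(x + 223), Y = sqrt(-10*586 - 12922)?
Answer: -7/108 + I*sqrt(18782) ≈ -0.064815 + 137.05*I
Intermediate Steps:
Y = I*sqrt(18782) (Y = sqrt(-5860 - 12922) = sqrt(-18782) = I*sqrt(18782) ≈ 137.05*I)
o(x) = 2*x/(223 + x) (o(x) = (2*x)/(223 + x) = 2*x/(223 + x))
o(-7) + Y = 2*(-7)/(223 - 7) + I*sqrt(18782) = 2*(-7)/216 + I*sqrt(18782) = 2*(-7)*(1/216) + I*sqrt(18782) = -7/108 + I*sqrt(18782)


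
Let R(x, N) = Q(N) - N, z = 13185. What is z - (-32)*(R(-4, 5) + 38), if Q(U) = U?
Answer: 14401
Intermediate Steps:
R(x, N) = 0 (R(x, N) = N - N = 0)
z - (-32)*(R(-4, 5) + 38) = 13185 - (-32)*(0 + 38) = 13185 - (-32)*38 = 13185 - 1*(-1216) = 13185 + 1216 = 14401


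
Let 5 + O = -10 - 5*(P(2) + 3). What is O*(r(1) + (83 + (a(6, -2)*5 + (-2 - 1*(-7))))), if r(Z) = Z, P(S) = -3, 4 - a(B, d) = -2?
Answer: -1785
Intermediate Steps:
a(B, d) = 6 (a(B, d) = 4 - 1*(-2) = 4 + 2 = 6)
O = -15 (O = -5 + (-10 - 5*(-3 + 3)) = -5 + (-10 - 5*0) = -5 + (-10 + 0) = -5 - 10 = -15)
O*(r(1) + (83 + (a(6, -2)*5 + (-2 - 1*(-7))))) = -15*(1 + (83 + (6*5 + (-2 - 1*(-7))))) = -15*(1 + (83 + (30 + (-2 + 7)))) = -15*(1 + (83 + (30 + 5))) = -15*(1 + (83 + 35)) = -15*(1 + 118) = -15*119 = -1785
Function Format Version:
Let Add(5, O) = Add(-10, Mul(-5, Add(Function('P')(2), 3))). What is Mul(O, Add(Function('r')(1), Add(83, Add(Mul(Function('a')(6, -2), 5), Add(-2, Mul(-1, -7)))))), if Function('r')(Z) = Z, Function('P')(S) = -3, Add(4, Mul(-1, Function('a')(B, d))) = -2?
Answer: -1785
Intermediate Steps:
Function('a')(B, d) = 6 (Function('a')(B, d) = Add(4, Mul(-1, -2)) = Add(4, 2) = 6)
O = -15 (O = Add(-5, Add(-10, Mul(-5, Add(-3, 3)))) = Add(-5, Add(-10, Mul(-5, 0))) = Add(-5, Add(-10, 0)) = Add(-5, -10) = -15)
Mul(O, Add(Function('r')(1), Add(83, Add(Mul(Function('a')(6, -2), 5), Add(-2, Mul(-1, -7)))))) = Mul(-15, Add(1, Add(83, Add(Mul(6, 5), Add(-2, Mul(-1, -7)))))) = Mul(-15, Add(1, Add(83, Add(30, Add(-2, 7))))) = Mul(-15, Add(1, Add(83, Add(30, 5)))) = Mul(-15, Add(1, Add(83, 35))) = Mul(-15, Add(1, 118)) = Mul(-15, 119) = -1785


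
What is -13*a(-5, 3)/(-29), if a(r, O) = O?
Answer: 39/29 ≈ 1.3448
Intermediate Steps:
-13*a(-5, 3)/(-29) = -13*3/(-29) = -39*(-1/29) = 39/29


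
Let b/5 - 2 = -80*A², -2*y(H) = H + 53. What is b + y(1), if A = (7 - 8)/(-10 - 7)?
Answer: -5313/289 ≈ -18.384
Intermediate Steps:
A = 1/17 (A = -1/(-17) = -1*(-1/17) = 1/17 ≈ 0.058824)
y(H) = -53/2 - H/2 (y(H) = -(H + 53)/2 = -(53 + H)/2 = -53/2 - H/2)
b = 2490/289 (b = 10 + 5*(-80*(1/17)²) = 10 + 5*(-80*1/289) = 10 + 5*(-80/289) = 10 - 400/289 = 2490/289 ≈ 8.6159)
b + y(1) = 2490/289 + (-53/2 - ½*1) = 2490/289 + (-53/2 - ½) = 2490/289 - 27 = -5313/289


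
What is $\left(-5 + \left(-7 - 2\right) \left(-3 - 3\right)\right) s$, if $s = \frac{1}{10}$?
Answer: $\frac{49}{10} \approx 4.9$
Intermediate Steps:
$s = \frac{1}{10} \approx 0.1$
$\left(-5 + \left(-7 - 2\right) \left(-3 - 3\right)\right) s = \left(-5 + \left(-7 - 2\right) \left(-3 - 3\right)\right) \frac{1}{10} = \left(-5 - -54\right) \frac{1}{10} = \left(-5 + 54\right) \frac{1}{10} = 49 \cdot \frac{1}{10} = \frac{49}{10}$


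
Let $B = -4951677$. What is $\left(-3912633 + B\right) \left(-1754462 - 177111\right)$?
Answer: $17122061859630$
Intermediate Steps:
$\left(-3912633 + B\right) \left(-1754462 - 177111\right) = \left(-3912633 - 4951677\right) \left(-1754462 - 177111\right) = \left(-8864310\right) \left(-1931573\right) = 17122061859630$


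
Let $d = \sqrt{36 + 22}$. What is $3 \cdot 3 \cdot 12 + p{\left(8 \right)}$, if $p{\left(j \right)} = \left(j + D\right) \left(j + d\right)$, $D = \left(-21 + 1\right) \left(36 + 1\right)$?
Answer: $-5748 - 732 \sqrt{58} \approx -11323.0$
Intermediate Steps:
$D = -740$ ($D = \left(-20\right) 37 = -740$)
$d = \sqrt{58} \approx 7.6158$
$p{\left(j \right)} = \left(-740 + j\right) \left(j + \sqrt{58}\right)$ ($p{\left(j \right)} = \left(j - 740\right) \left(j + \sqrt{58}\right) = \left(-740 + j\right) \left(j + \sqrt{58}\right)$)
$3 \cdot 3 \cdot 12 + p{\left(8 \right)} = 3 \cdot 3 \cdot 12 + \left(8^{2} - 5920 - 740 \sqrt{58} + 8 \sqrt{58}\right) = 9 \cdot 12 + \left(64 - 5920 - 740 \sqrt{58} + 8 \sqrt{58}\right) = 108 - \left(5856 + 732 \sqrt{58}\right) = -5748 - 732 \sqrt{58}$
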